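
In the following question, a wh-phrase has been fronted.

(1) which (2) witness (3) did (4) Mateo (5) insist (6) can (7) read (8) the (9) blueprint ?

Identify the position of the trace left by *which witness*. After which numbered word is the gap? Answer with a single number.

5

Underlying clause: Mateo did insist which witness can read the blueprint.
'which witness' functions as the subject of the clause embedded under 'insist'. Wh-movement fronts it, leaving a gap right after 'insist':
Which witness did Mateo insist ___ can read the blueprint?
'insist' is word 5.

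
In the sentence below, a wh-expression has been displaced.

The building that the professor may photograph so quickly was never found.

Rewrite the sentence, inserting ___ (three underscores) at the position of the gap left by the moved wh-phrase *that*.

The building that the professor may photograph ___ so quickly was never found.

'that' is the direct object of 'photograph'. The gap is right after 'photograph'.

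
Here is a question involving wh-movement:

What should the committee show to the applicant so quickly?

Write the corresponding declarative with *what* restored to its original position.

The filler 'what' is interpreted as the direct object of 'show'. It moves to the left edge, and the trace sits right after 'show':
What should the committee show ___ to the applicant so quickly?

The committee should show what to the applicant so quickly.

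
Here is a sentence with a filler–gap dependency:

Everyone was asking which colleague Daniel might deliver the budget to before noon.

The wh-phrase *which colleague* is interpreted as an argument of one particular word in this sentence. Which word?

to

In situ: Daniel might deliver the budget to which colleague before noon.
'which colleague' is the object of the preposition 'to' (recipient of 'deliver'). It moves to the left edge, and the trace sits right after 'to':
Everyone was asking which colleague Daniel might deliver the budget to ___ before noon.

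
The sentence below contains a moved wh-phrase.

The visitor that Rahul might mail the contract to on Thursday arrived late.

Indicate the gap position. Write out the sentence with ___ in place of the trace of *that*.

'that' functions as the object of the preposition 'to' (recipient of 'mail'). The gap is right after 'to'.

The visitor that Rahul might mail the contract to ___ on Thursday arrived late.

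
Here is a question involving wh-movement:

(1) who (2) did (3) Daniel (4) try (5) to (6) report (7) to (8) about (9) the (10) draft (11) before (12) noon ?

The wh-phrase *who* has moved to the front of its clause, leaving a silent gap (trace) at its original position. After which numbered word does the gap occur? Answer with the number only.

7

Pre-movement form: Daniel did try to report to who about the draft before noon.
'who' functions as the object of the preposition 'to'. Wh-movement fronts it, leaving a gap right after 'to':
Who did Daniel try to report to ___ about the draft before noon?
'to' is word 7.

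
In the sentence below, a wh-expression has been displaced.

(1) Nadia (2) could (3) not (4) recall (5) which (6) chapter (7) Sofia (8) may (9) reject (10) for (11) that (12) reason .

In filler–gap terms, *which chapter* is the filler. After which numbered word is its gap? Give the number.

9

Underlying clause: Sofia may reject which chapter for that reason.
The filler 'which chapter' is interpreted as the direct object of 'reject'. It moves to the left edge, and the trace sits right after 'reject':
Nadia could not recall which chapter Sofia may reject ___ for that reason.
'reject' is word 9.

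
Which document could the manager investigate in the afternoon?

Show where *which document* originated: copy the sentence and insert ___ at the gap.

Which document could the manager investigate ___ in the afternoon?

Underlying clause: The manager could investigate which document in the afternoon.
'which document' is the direct object of 'investigate'. The gap is right after 'investigate'.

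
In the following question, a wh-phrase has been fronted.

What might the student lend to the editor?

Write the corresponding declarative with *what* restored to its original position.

'what' is the direct object of 'lend'. It moves to the left edge, and the trace sits right after 'lend':
What might the student lend ___ to the editor?

The student might lend what to the editor.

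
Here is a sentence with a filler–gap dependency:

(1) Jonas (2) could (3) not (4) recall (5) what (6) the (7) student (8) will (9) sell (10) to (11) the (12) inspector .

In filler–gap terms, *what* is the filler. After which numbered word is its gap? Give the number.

In situ: The student will sell what to the inspector.
The filler 'what' is interpreted as the direct object of 'sell'. Wh-movement fronts it, leaving a gap right after 'sell':
Jonas could not recall what the student will sell ___ to the inspector.
'sell' is word 9.

9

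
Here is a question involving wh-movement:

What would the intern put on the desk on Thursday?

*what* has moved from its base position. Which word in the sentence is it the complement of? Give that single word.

Before movement: The intern would put what on the desk on Thursday.
'what' functions as the direct object of 'put'. Wh-movement fronts it, leaving a gap right after 'put':
What would the intern put ___ on the desk on Thursday?

put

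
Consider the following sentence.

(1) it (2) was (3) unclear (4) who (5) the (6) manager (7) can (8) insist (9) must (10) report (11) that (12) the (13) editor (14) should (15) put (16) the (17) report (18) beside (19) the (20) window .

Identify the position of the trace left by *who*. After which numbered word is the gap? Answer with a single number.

Pre-movement form: The manager can insist who must report that the editor should put the report beside the window.
'who' functions as the subject of the clause embedded under 'insist'. Wh-movement fronts it, leaving a gap right after 'insist':
It was unclear who the manager can insist ___ must report that the editor should put the report beside the window.
'insist' is word 8.

8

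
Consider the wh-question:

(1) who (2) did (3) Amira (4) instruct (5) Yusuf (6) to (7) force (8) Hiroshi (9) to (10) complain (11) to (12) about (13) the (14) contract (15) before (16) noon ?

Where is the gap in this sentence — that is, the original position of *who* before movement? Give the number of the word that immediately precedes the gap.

11

Pre-movement form: Amira did instruct Yusuf to force Hiroshi to complain to who about the contract before noon.
'who' functions as the object of the preposition 'to'. Fronting leaves a gap immediately after 'to':
Who did Amira instruct Yusuf to force Hiroshi to complain to ___ about the contract before noon?
'to' is word 11.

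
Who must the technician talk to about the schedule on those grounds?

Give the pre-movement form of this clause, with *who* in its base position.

The technician must talk to who about the schedule on those grounds.

'who' functions as the object of the preposition 'to'. Wh-movement fronts it, leaving a gap right after 'to':
Who must the technician talk to ___ about the schedule on those grounds?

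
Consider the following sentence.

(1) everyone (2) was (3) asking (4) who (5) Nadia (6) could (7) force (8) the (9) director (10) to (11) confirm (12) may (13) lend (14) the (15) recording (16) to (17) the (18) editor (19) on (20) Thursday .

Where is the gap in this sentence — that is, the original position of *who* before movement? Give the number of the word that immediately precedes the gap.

In situ: Nadia could force the director to confirm who may lend the recording to the editor on Thursday.
'who' functions as the subject of the clause embedded under 'confirm'. Fronting leaves a gap immediately after 'confirm':
Everyone was asking who Nadia could force the director to confirm ___ may lend the recording to the editor on Thursday.
'confirm' is word 11.

11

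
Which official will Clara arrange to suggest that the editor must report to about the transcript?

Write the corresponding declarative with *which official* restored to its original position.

Clara will arrange to suggest that the editor must report to which official about the transcript.

'which official' functions as the object of the preposition 'to'. Wh-movement fronts it, leaving a gap right after 'to':
Which official will Clara arrange to suggest that the editor must report to ___ about the transcript?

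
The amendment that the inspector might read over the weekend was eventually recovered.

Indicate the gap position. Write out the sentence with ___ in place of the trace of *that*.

The amendment that the inspector might read ___ over the weekend was eventually recovered.

'that' is the direct object of 'read'. The gap is right after 'read'.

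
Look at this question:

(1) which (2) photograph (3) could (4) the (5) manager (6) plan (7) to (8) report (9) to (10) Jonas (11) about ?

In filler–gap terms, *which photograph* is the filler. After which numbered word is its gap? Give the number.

In situ: The manager could plan to report to Jonas about which photograph.
The filler 'which photograph' is interpreted as the object of the preposition 'about'. It moves to the left edge, and the trace sits right after 'about':
Which photograph could the manager plan to report to Jonas about ___?
'about' is word 11.

11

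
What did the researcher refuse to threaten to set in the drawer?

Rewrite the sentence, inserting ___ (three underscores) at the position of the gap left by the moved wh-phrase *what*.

Before movement: The researcher did refuse to threaten to set what in the drawer.
The filler 'what' is interpreted as the direct object of 'set'. The gap is right after 'set'.

What did the researcher refuse to threaten to set ___ in the drawer?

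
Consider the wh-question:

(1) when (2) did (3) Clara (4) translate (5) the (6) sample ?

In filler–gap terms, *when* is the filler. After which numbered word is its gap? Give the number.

6

Pre-movement form: Clara did translate the sample when.
'when' functions as the temporal adjunct. Wh-movement fronts it, leaving a gap right after 'sample':
When did Clara translate the sample ___?
'sample' is word 6.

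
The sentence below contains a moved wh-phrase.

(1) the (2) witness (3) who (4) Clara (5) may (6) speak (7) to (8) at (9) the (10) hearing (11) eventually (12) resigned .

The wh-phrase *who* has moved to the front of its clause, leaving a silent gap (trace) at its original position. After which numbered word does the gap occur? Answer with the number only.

'who' functions as the object of the preposition 'to'. It moves to the left edge, and the trace sits right after 'to':
The witness who Clara may speak to ___ at the hearing eventually resigned.
'to' is word 7.

7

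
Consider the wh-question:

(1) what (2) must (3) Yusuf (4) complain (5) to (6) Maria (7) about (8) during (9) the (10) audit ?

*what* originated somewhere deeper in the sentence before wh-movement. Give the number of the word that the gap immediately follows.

7

Underlying clause: Yusuf must complain to Maria about what during the audit.
'what' is the object of the preposition 'about'. Fronting leaves a gap immediately after 'about':
What must Yusuf complain to Maria about ___ during the audit?
'about' is word 7.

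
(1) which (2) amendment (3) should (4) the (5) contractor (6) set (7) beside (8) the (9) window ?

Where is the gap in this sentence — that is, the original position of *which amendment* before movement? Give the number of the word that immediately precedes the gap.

Pre-movement form: The contractor should set which amendment beside the window.
'which amendment' is the direct object of 'set'. Fronting leaves a gap immediately after 'set':
Which amendment should the contractor set ___ beside the window?
'set' is word 6.

6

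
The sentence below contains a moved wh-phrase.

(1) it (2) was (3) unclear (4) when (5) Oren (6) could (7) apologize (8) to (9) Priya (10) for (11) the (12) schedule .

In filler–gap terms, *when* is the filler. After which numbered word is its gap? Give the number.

Underlying clause: Oren could apologize to Priya for the schedule when.
The filler 'when' is interpreted as the temporal adjunct. It moves to the left edge, and the trace sits right after 'schedule':
It was unclear when Oren could apologize to Priya for the schedule ___.
'schedule' is word 12.

12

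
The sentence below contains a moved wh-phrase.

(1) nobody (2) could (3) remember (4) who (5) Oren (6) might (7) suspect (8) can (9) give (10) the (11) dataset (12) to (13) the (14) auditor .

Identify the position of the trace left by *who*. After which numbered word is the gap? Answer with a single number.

Before movement: Oren might suspect who can give the dataset to the auditor.
'who' functions as the subject of the clause embedded under 'suspect'. Fronting leaves a gap immediately after 'suspect':
Nobody could remember who Oren might suspect ___ can give the dataset to the auditor.
'suspect' is word 7.

7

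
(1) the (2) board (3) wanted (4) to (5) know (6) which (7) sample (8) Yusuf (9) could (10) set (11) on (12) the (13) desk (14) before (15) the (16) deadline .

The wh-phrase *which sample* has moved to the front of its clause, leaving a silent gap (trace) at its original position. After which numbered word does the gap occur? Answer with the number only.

10

In situ: Yusuf could set which sample on the desk before the deadline.
'which sample' is the direct object of 'set'. Fronting leaves a gap immediately after 'set':
The board wanted to know which sample Yusuf could set ___ on the desk before the deadline.
'set' is word 10.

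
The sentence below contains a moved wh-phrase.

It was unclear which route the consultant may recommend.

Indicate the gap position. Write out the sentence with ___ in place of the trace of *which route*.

In situ: The consultant may recommend which route.
'which route' is the direct object of 'recommend'. The gap is right after 'recommend'.

It was unclear which route the consultant may recommend ___.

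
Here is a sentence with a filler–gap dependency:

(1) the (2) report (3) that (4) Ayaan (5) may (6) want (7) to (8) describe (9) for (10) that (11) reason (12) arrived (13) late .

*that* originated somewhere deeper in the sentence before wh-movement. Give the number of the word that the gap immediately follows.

'that' functions as the direct object of 'describe'. Wh-movement fronts it, leaving a gap right after 'describe':
The report that Ayaan may want to describe ___ for that reason arrived late.
'describe' is word 8.

8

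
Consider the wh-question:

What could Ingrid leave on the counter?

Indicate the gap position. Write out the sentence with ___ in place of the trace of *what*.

What could Ingrid leave ___ on the counter?

Pre-movement form: Ingrid could leave what on the counter.
'what' is the direct object of 'leave'. The gap is right after 'leave'.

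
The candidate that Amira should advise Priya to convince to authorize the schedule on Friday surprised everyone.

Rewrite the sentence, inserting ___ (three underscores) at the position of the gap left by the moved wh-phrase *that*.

The candidate that Amira should advise Priya to convince ___ to authorize the schedule on Friday surprised everyone.

'that' is the direct object of 'convince'. The gap is right after 'convince'.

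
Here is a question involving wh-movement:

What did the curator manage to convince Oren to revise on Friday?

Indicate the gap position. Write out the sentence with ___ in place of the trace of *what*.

What did the curator manage to convince Oren to revise ___ on Friday?

Pre-movement form: The curator did manage to convince Oren to revise what on Friday.
'what' is the direct object of 'revise'. The gap is right after 'revise'.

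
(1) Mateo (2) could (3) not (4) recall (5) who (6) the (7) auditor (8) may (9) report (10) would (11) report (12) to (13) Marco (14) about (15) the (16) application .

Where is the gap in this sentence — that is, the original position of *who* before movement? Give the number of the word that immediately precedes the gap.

9

In situ: The auditor may report who would report to Marco about the application.
The filler 'who' is interpreted as the subject of the clause embedded under 'report'. It moves to the left edge, and the trace sits right after 'report':
Mateo could not recall who the auditor may report ___ would report to Marco about the application.
'report' is word 9.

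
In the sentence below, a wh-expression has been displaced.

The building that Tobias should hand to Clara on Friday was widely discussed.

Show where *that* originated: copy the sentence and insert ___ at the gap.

The building that Tobias should hand ___ to Clara on Friday was widely discussed.

'that' functions as the direct object of 'hand'. The gap is right after 'hand'.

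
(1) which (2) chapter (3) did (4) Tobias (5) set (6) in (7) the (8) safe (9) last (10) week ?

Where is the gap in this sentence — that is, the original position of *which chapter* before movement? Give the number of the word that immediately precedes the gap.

Before movement: Tobias did set which chapter in the safe last week.
The filler 'which chapter' is interpreted as the direct object of 'set'. It moves to the left edge, and the trace sits right after 'set':
Which chapter did Tobias set ___ in the safe last week?
'set' is word 5.

5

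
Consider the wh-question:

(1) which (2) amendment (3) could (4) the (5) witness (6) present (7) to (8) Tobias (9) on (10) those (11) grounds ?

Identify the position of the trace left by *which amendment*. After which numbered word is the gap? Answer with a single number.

6

Before movement: The witness could present which amendment to Tobias on those grounds.
'which amendment' is the direct object of 'present'. Wh-movement fronts it, leaving a gap right after 'present':
Which amendment could the witness present ___ to Tobias on those grounds?
'present' is word 6.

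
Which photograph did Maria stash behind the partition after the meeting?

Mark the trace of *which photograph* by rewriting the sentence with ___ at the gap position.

Which photograph did Maria stash ___ behind the partition after the meeting?

Pre-movement form: Maria did stash which photograph behind the partition after the meeting.
'which photograph' functions as the direct object of 'stash'. The gap is right after 'stash'.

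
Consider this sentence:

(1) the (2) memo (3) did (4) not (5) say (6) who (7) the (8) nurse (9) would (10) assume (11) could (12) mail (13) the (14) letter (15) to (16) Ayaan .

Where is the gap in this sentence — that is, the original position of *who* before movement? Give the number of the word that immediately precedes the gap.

In situ: The nurse would assume who could mail the letter to Ayaan.
'who' functions as the subject of the clause embedded under 'assume'. Fronting leaves a gap immediately after 'assume':
The memo did not say who the nurse would assume ___ could mail the letter to Ayaan.
'assume' is word 10.

10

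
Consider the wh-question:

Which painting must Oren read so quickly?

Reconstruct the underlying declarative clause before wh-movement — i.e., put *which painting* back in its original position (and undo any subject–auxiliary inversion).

The filler 'which painting' is interpreted as the direct object of 'read'. Wh-movement fronts it, leaving a gap right after 'read':
Which painting must Oren read ___ so quickly?

Oren must read which painting so quickly.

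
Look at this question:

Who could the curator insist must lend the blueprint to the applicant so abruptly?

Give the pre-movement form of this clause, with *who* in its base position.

The filler 'who' is interpreted as the subject of the clause embedded under 'insist'. It moves to the left edge, and the trace sits right after 'insist':
Who could the curator insist ___ must lend the blueprint to the applicant so abruptly?

The curator could insist who must lend the blueprint to the applicant so abruptly.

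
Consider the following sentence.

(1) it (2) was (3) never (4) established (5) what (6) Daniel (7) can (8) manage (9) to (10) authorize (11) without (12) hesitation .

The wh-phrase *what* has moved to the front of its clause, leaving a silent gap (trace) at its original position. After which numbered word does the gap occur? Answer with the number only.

Pre-movement form: Daniel can manage to authorize what without hesitation.
The filler 'what' is interpreted as the direct object of 'authorize'. It moves to the left edge, and the trace sits right after 'authorize':
It was never established what Daniel can manage to authorize ___ without hesitation.
'authorize' is word 10.

10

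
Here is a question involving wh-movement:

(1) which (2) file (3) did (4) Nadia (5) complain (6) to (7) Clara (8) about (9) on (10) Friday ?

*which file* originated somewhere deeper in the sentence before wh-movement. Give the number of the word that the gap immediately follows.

8

Pre-movement form: Nadia did complain to Clara about which file on Friday.
'which file' is the object of the preposition 'about'. It moves to the left edge, and the trace sits right after 'about':
Which file did Nadia complain to Clara about ___ on Friday?
'about' is word 8.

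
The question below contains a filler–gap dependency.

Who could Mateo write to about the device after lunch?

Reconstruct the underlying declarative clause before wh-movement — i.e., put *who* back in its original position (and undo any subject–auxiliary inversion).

'who' functions as the object of the preposition 'to'. It moves to the left edge, and the trace sits right after 'to':
Who could Mateo write to ___ about the device after lunch?

Mateo could write to who about the device after lunch.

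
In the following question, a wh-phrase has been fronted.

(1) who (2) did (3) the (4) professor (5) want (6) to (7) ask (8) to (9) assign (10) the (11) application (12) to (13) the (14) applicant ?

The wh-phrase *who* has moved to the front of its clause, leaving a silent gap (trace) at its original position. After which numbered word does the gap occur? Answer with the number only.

Before movement: The professor did want to ask who to assign the application to the applicant.
'who' functions as the direct object of 'ask'. Fronting leaves a gap immediately after 'ask':
Who did the professor want to ask ___ to assign the application to the applicant?
'ask' is word 7.

7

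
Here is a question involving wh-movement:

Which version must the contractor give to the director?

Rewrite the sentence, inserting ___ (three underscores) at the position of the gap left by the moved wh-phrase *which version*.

Which version must the contractor give ___ to the director?

In situ: The contractor must give which version to the director.
The filler 'which version' is interpreted as the direct object of 'give'. The gap is right after 'give'.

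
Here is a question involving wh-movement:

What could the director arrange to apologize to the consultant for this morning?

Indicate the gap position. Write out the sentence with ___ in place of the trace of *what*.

Before movement: The director could arrange to apologize to the consultant for what this morning.
The filler 'what' is interpreted as the object of the preposition 'for'. The gap is right after 'for'.

What could the director arrange to apologize to the consultant for ___ this morning?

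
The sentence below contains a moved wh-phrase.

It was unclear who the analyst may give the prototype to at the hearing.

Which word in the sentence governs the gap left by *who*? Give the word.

to

Underlying clause: The analyst may give the prototype to who at the hearing.
'who' functions as the object of the preposition 'to' (recipient of 'give'). Wh-movement fronts it, leaving a gap right after 'to':
It was unclear who the analyst may give the prototype to ___ at the hearing.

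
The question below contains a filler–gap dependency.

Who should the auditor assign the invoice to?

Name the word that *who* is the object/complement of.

Pre-movement form: The auditor should assign the invoice to who.
'who' functions as the object of the preposition 'to' (recipient of 'assign'). Wh-movement fronts it, leaving a gap right after 'to':
Who should the auditor assign the invoice to ___?

to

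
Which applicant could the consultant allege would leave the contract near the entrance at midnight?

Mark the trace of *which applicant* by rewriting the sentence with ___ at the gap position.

Underlying clause: The consultant could allege which applicant would leave the contract near the entrance at midnight.
The filler 'which applicant' is interpreted as the subject of the clause embedded under 'allege'. The gap is right after 'allege'.

Which applicant could the consultant allege ___ would leave the contract near the entrance at midnight?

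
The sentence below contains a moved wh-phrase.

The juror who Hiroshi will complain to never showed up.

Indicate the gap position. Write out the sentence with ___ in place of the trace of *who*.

The juror who Hiroshi will complain to ___ never showed up.

The filler 'who' is interpreted as the object of the preposition 'to'. The gap is right after 'to'.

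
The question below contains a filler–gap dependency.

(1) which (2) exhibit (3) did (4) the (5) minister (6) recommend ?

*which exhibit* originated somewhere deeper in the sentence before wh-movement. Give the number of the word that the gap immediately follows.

In situ: The minister did recommend which exhibit.
'which exhibit' is the direct object of 'recommend'. Wh-movement fronts it, leaving a gap right after 'recommend':
Which exhibit did the minister recommend ___?
'recommend' is word 6.

6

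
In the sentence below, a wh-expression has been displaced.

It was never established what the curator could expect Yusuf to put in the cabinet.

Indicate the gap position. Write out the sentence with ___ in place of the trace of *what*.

It was never established what the curator could expect Yusuf to put ___ in the cabinet.

In situ: The curator could expect Yusuf to put what in the cabinet.
'what' is the direct object of 'put'. The gap is right after 'put'.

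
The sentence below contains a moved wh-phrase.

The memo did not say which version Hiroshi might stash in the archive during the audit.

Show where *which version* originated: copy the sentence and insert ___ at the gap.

Pre-movement form: Hiroshi might stash which version in the archive during the audit.
The filler 'which version' is interpreted as the direct object of 'stash'. The gap is right after 'stash'.

The memo did not say which version Hiroshi might stash ___ in the archive during the audit.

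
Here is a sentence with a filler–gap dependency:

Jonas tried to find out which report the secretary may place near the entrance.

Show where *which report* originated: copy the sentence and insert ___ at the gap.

In situ: The secretary may place which report near the entrance.
'which report' is the direct object of 'place'. The gap is right after 'place'.

Jonas tried to find out which report the secretary may place ___ near the entrance.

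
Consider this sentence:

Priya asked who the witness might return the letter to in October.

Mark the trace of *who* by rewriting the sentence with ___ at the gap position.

Underlying clause: The witness might return the letter to who in October.
The filler 'who' is interpreted as the object of the preposition 'to' (recipient of 'return'). The gap is right after 'to'.

Priya asked who the witness might return the letter to ___ in October.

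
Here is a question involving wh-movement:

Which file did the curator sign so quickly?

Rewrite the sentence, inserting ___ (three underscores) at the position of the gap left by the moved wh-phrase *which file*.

Pre-movement form: The curator did sign which file so quickly.
'which file' is the direct object of 'sign'. The gap is right after 'sign'.

Which file did the curator sign ___ so quickly?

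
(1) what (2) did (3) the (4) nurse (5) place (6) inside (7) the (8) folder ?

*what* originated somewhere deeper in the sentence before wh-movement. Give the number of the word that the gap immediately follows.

In situ: The nurse did place what inside the folder.
The filler 'what' is interpreted as the direct object of 'place'. Fronting leaves a gap immediately after 'place':
What did the nurse place ___ inside the folder?
'place' is word 5.

5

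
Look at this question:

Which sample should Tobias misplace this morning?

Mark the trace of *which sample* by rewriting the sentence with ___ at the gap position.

Which sample should Tobias misplace ___ this morning?

Pre-movement form: Tobias should misplace which sample this morning.
The filler 'which sample' is interpreted as the direct object of 'misplace'. The gap is right after 'misplace'.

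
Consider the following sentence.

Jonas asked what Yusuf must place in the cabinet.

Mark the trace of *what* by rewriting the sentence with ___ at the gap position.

Pre-movement form: Yusuf must place what in the cabinet.
The filler 'what' is interpreted as the direct object of 'place'. The gap is right after 'place'.

Jonas asked what Yusuf must place ___ in the cabinet.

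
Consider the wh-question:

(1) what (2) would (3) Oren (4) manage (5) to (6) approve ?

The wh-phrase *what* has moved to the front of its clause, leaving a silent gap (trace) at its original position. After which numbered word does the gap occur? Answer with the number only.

Before movement: Oren would manage to approve what.
'what' is the direct object of 'approve'. Fronting leaves a gap immediately after 'approve':
What would Oren manage to approve ___?
'approve' is word 6.

6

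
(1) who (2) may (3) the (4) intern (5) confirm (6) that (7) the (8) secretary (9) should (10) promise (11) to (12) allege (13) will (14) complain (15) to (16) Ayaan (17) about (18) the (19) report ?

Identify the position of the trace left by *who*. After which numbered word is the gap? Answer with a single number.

12

Pre-movement form: The intern may confirm that the secretary should promise to allege who will complain to Ayaan about the report.
The filler 'who' is interpreted as the subject of the clause embedded under 'allege'. Fronting leaves a gap immediately after 'allege':
Who may the intern confirm that the secretary should promise to allege ___ will complain to Ayaan about the report?
'allege' is word 12.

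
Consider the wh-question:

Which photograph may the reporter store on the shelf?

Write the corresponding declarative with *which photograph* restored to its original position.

The reporter may store which photograph on the shelf.

The filler 'which photograph' is interpreted as the direct object of 'store'. Fronting leaves a gap immediately after 'store':
Which photograph may the reporter store ___ on the shelf?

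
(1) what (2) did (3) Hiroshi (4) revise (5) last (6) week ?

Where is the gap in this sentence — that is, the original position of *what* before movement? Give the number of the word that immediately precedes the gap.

4

Before movement: Hiroshi did revise what last week.
The filler 'what' is interpreted as the direct object of 'revise'. Fronting leaves a gap immediately after 'revise':
What did Hiroshi revise ___ last week?
'revise' is word 4.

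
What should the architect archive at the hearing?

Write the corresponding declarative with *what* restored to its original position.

The filler 'what' is interpreted as the direct object of 'archive'. Fronting leaves a gap immediately after 'archive':
What should the architect archive ___ at the hearing?

The architect should archive what at the hearing.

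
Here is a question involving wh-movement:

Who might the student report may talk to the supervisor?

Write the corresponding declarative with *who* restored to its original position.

'who' is the subject of the clause embedded under 'report'. It moves to the left edge, and the trace sits right after 'report':
Who might the student report ___ may talk to the supervisor?

The student might report who may talk to the supervisor.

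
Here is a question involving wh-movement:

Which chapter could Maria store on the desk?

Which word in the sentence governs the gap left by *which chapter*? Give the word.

Pre-movement form: Maria could store which chapter on the desk.
'which chapter' is the direct object of 'store'. Fronting leaves a gap immediately after 'store':
Which chapter could Maria store ___ on the desk?

store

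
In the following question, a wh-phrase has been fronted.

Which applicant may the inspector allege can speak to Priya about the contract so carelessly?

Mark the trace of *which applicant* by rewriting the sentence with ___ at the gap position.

Underlying clause: The inspector may allege which applicant can speak to Priya about the contract so carelessly.
'which applicant' functions as the subject of the clause embedded under 'allege'. The gap is right after 'allege'.

Which applicant may the inspector allege ___ can speak to Priya about the contract so carelessly?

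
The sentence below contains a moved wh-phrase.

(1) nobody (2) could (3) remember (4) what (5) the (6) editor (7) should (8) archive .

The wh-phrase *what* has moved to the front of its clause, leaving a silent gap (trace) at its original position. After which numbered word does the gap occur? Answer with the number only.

Underlying clause: The editor should archive what.
'what' functions as the direct object of 'archive'. Wh-movement fronts it, leaving a gap right after 'archive':
Nobody could remember what the editor should archive ___.
'archive' is word 8.

8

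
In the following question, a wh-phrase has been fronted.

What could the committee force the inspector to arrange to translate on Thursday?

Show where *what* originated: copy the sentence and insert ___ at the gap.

Pre-movement form: The committee could force the inspector to arrange to translate what on Thursday.
The filler 'what' is interpreted as the direct object of 'translate'. The gap is right after 'translate'.

What could the committee force the inspector to arrange to translate ___ on Thursday?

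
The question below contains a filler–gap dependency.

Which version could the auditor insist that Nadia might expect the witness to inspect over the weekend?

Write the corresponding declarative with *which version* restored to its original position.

'which version' is the direct object of 'inspect'. It moves to the left edge, and the trace sits right after 'inspect':
Which version could the auditor insist that Nadia might expect the witness to inspect ___ over the weekend?

The auditor could insist that Nadia might expect the witness to inspect which version over the weekend.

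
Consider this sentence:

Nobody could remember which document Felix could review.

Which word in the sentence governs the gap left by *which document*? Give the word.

Underlying clause: Felix could review which document.
'which document' is the direct object of 'review'. It moves to the left edge, and the trace sits right after 'review':
Nobody could remember which document Felix could review ___.

review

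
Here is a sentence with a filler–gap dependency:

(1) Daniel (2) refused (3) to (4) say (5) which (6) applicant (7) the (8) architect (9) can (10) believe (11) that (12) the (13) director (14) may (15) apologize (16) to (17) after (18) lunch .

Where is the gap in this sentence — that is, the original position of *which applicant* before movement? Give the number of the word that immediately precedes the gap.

In situ: The architect can believe that the director may apologize to which applicant after lunch.
The filler 'which applicant' is interpreted as the object of the preposition 'to'. Wh-movement fronts it, leaving a gap right after 'to':
Daniel refused to say which applicant the architect can believe that the director may apologize to ___ after lunch.
'to' is word 16.

16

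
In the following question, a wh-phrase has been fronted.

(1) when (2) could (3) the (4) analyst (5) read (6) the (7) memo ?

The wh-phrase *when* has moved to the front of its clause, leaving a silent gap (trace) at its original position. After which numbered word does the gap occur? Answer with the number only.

7

Before movement: The analyst could read the memo when.
'when' is the temporal adjunct. Fronting leaves a gap immediately after 'memo':
When could the analyst read the memo ___?
'memo' is word 7.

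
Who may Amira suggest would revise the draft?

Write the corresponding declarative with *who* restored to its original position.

Amira may suggest who would revise the draft.

'who' functions as the subject of the clause embedded under 'suggest'. Wh-movement fronts it, leaving a gap right after 'suggest':
Who may Amira suggest ___ would revise the draft?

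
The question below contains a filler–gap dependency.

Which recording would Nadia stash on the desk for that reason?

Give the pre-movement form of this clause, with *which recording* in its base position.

'which recording' is the direct object of 'stash'. It moves to the left edge, and the trace sits right after 'stash':
Which recording would Nadia stash ___ on the desk for that reason?

Nadia would stash which recording on the desk for that reason.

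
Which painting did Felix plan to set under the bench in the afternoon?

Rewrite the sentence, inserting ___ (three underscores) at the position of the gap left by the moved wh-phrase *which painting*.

Which painting did Felix plan to set ___ under the bench in the afternoon?

Before movement: Felix did plan to set which painting under the bench in the afternoon.
'which painting' functions as the direct object of 'set'. The gap is right after 'set'.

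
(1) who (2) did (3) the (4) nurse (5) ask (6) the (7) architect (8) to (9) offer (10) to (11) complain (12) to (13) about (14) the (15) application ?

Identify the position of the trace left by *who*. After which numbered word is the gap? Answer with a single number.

Before movement: The nurse did ask the architect to offer to complain to who about the application.
'who' functions as the object of the preposition 'to'. It moves to the left edge, and the trace sits right after 'to':
Who did the nurse ask the architect to offer to complain to ___ about the application?
'to' is word 12.

12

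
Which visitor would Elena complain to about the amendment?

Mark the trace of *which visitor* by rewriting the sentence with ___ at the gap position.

Which visitor would Elena complain to ___ about the amendment?

Before movement: Elena would complain to which visitor about the amendment.
'which visitor' is the object of the preposition 'to'. The gap is right after 'to'.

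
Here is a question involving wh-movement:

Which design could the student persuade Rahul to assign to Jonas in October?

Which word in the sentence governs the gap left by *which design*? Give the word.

assign

Pre-movement form: The student could persuade Rahul to assign which design to Jonas in October.
'which design' is the direct object of 'assign'. Wh-movement fronts it, leaving a gap right after 'assign':
Which design could the student persuade Rahul to assign ___ to Jonas in October?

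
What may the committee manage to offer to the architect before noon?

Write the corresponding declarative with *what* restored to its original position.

The committee may manage to offer what to the architect before noon.

'what' functions as the direct object of 'offer'. It moves to the left edge, and the trace sits right after 'offer':
What may the committee manage to offer ___ to the architect before noon?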